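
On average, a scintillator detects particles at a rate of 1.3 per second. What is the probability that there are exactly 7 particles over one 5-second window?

Over the interval, μ = 1.3 × 5 = 6.5 (a 5-second window = 5 seconds).
P(N = 7) = e^(−μ) μ^7/7! = e^(−6.5) · 6.5^7/5040 ≈ 0.1462.

0.1462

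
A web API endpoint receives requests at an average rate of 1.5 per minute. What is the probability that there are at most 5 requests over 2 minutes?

Over the interval, μ = 1.5 × 2 = 3 (2 minutes).
P(N ≤ 5) = Σ_{j=0}^{5} e^(−μ) μ^j/j! ≈ 0.9161.

0.9161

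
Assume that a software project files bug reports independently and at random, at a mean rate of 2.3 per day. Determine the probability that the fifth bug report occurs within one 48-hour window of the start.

Over the interval, μ = 2.3 × 2 = 4.6 (a 48-hour window = 2 days).
The fifth arrival falls in the interval iff at least 5 events occur there: P(S_5 ≤ t) = P(N ≥ 5) = 1 − P(N ≤ 4) ≈ 0.4868.

0.4868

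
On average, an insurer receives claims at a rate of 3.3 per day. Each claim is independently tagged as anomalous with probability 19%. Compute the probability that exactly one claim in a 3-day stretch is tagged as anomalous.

0.2867

Thinning: the claims that are tagged as anomalous themselves form a Poisson process with rate 0.19 × 3.3 = 0.627 per day.
Over the interval, μ = 0.627 × 3 = 1.881 (a 3-day stretch = 3 days).
P(N = 1) = e^(−1.881) · 1.881^1/1! ≈ 0.2867.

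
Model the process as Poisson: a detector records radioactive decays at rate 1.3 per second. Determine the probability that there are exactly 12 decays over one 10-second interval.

Over the interval, μ = 1.3 × 10 = 13 (a 10-second interval = 10 seconds).
P(N = 12) = e^(−μ) μ^12/12! = e^(−13) · 13^12/479001600 ≈ 0.1099.

0.1099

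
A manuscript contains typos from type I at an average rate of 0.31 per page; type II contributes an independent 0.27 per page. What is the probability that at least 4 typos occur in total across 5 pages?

Independent Poisson processes superpose: combined rate λ = 0.31 + 0.27 = 0.58 per page.
Over the interval, μ = 0.58 × 5 = 2.9 (5 pages).
P(N ≥ 4) = 1 − P(N ≤ 3) ≈ 0.3304.

0.3304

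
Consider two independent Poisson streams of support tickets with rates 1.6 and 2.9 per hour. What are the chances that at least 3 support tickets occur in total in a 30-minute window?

Independent Poisson processes superpose: combined rate λ = 1.6 + 2.9 = 4.5 per hour.
Over the interval, μ = 4.5 × 0.5 = 2.25 (a 30-minute window = 0.5 hours).
P(N ≥ 3) = 1 − P(N ≤ 2) ≈ 0.3907.

0.3907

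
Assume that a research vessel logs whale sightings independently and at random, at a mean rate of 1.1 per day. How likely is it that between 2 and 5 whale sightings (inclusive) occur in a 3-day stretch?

0.7243

Over the interval, μ = 1.1 × 3 = 3.3 (a 3-day stretch = 3 days).
P(2 ≤ N ≤ 5) = Σ_{j=2}^{5} e^(−3.3) · 3.3^j/j! ≈ 0.7243.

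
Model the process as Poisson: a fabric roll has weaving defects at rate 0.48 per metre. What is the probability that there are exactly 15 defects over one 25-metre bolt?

Over the interval, μ = 0.48 × 25 = 12 (a 25-metre bolt = 25 metres).
P(N = 15) = e^(−μ) μ^15/15! = e^(−12) · 12^15/1307674368000 ≈ 0.0724.

0.0724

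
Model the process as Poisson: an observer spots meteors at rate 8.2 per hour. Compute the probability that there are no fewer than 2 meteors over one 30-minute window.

Over the interval, μ = 8.2 × 0.5 = 4.1 (a 30-minute window = 0.5 hours).
P(N ≥ 2) = 1 − P(N ≤ 1) = 1 − Σ_{j=0}^{1} e^(−μ) μ^j/j! ≈ 0.9155.

0.9155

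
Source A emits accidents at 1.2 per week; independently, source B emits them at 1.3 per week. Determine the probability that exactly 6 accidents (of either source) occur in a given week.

0.0278

Independent Poisson processes superpose: combined rate λ = 1.2 + 1.3 = 2.5 per week.
So μ = 2.5.
P(N = 6) = e^(−2.5) · 2.5^6/6! ≈ 0.0278.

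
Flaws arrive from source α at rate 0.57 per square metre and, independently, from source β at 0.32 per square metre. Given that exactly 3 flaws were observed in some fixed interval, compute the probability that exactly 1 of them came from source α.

0.2484

Given the total, each event is independently from source α with probability p = λ_α/(λ_α+λ_β) = 0.57/0.89 ≈ 0.6404.
So K ~ Binomial(3, 0.57/0.89): P(K = 1) = C(3,1) · (0.57/0.89)^1 · (0.32/0.89)^2 ≈ 0.2484.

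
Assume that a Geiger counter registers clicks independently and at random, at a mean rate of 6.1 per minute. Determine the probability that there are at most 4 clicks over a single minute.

With mean μ = 6.1 per minute,
P(N ≤ 4) = Σ_{j=0}^{4} e^(−μ) μ^j/j! ≈ 0.2719.

0.2719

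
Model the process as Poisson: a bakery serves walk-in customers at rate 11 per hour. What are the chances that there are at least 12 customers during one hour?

0.4207

With mean μ = 11 per hour,
P(N ≥ 12) = 1 − P(N ≤ 11) = 1 − Σ_{j=0}^{11} e^(−μ) μ^j/j! ≈ 0.4207.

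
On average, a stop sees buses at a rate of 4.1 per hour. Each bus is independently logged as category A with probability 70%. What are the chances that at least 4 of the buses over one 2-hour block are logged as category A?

0.8240

Thinning: the buses that are logged as category A themselves form a Poisson process with rate 0.7 × 4.1 = 2.87 per hour.
Over the interval, μ = 2.87 × 2 = 5.74 (a 2-hour block = 2 hours).
P(N ≥ 4) = 1 − P(N ≤ 3) ≈ 0.8240.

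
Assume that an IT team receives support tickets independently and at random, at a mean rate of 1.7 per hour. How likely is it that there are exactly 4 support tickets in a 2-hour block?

0.1858

Over the interval, μ = 1.7 × 2 = 3.4 (a 2-hour block = 2 hours).
P(N = 4) = e^(−μ) μ^4/4! = e^(−3.4) · 3.4^4/24 ≈ 0.1858.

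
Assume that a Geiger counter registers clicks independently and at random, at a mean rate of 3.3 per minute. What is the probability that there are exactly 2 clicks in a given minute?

With mean μ = 3.3 per minute,
P(N = 2) = e^(−μ) μ^2/2! = e^(−3.3) · 3.3^2/2 ≈ 0.2008.

0.2008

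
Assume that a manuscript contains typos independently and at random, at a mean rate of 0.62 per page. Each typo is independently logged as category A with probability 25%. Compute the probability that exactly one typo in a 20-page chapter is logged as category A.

0.1397

Thinning: the typos that are logged as category A themselves form a Poisson process with rate 0.25 × 0.62 = 0.155 per page.
Over the interval, μ = 0.155 × 20 = 3.1 (a 20-page chapter = 20 pages).
P(N = 1) = e^(−3.1) · 3.1^1/1! ≈ 0.1397.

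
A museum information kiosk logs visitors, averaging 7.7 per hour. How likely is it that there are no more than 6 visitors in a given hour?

With mean μ = 7.7 per hour,
P(N ≤ 6) = Σ_{j=0}^{6} e^(−μ) μ^j/j! ≈ 0.3514.

0.3514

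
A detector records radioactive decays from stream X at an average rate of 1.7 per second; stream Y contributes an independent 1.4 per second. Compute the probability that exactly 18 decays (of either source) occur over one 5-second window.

0.0773

Independent Poisson processes superpose: combined rate λ = 1.7 + 1.4 = 3.1 per second.
Over the interval, μ = 3.1 × 5 = 15.5 (a 5-second window = 5 seconds).
P(N = 18) = e^(−15.5) · 15.5^18/18! ≈ 0.0773.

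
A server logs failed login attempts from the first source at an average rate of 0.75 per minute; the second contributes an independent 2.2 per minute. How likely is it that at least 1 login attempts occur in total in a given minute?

Independent Poisson processes superpose: combined rate λ = 0.75 + 2.2 = 2.95 per minute.
So μ = 2.95.
P(N ≥ 1) = 1 − P(N ≤ 0) ≈ 0.9477.

0.9477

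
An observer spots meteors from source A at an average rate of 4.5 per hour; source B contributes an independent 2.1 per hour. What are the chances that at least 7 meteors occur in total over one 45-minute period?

0.2305

Independent Poisson processes superpose: combined rate λ = 4.5 + 2.1 = 6.6 per hour.
Over the interval, μ = 6.6 × 0.75 = 4.95 (a 45-minute period = 0.75 hours).
P(N ≥ 7) = 1 − P(N ≤ 6) ≈ 0.2305.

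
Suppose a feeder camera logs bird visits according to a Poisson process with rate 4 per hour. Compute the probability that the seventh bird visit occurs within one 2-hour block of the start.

Over the interval, μ = 4 × 2 = 8 (a 2-hour block = 2 hours).
The seventh arrival falls in the interval iff at least 7 events occur there: P(S_7 ≤ t) = P(N ≥ 7) = 1 − P(N ≤ 6) ≈ 0.6866.

0.6866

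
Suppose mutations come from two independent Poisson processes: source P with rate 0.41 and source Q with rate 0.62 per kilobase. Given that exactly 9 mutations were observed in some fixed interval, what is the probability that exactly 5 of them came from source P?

Given the total, each event is independently from source P with probability p = λ_P/(λ_P+λ_Q) = 0.41/1.03 ≈ 0.3981.
So K ~ Binomial(9, 0.41/1.03): P(K = 5) = C(9,5) · (0.41/1.03)^5 · (0.62/1.03)^4 ≈ 0.1653.

0.1653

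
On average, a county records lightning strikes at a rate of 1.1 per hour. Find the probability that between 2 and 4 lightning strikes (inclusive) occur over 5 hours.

Over the interval, μ = 1.1 × 5 = 5.5 (5 hours).
P(2 ≤ N ≤ 4) = Σ_{j=2}^{4} e^(−5.5) · 5.5^j/j! ≈ 0.3310.

0.3310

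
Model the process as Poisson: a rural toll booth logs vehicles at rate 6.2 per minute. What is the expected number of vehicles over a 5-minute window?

E[N] = λt = 6.2 × 5 = 31 (a 5-minute window = 5 minutes).

31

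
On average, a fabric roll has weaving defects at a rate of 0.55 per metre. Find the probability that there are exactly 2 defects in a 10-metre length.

0.0618

Over the interval, μ = 0.55 × 10 = 5.5 (a 10-metre length = 10 metres).
P(N = 2) = e^(−μ) μ^2/2! = e^(−5.5) · 5.5^2/2 ≈ 0.0618.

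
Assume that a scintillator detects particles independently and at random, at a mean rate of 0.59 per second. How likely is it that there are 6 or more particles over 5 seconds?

0.0790

Over the interval, μ = 0.59 × 5 = 2.95 (5 seconds).
P(N ≥ 6) = 1 − P(N ≤ 5) = 1 − Σ_{j=0}^{5} e^(−μ) μ^j/j! ≈ 0.0790.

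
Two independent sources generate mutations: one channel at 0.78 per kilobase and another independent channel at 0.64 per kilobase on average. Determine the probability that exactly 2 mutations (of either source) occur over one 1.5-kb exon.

Independent Poisson processes superpose: combined rate λ = 0.78 + 0.64 = 1.42 per kilobase.
Over the interval, μ = 1.42 × 1.5 = 2.13 (a 1.5-kb exon = 1.5 kilobases).
P(N = 2) = e^(−2.13) · 2.13^2/2! ≈ 0.2696.

0.2696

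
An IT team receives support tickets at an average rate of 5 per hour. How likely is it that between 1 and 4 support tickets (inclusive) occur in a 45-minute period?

Over the interval, μ = 5 × 0.75 = 3.75 (a 45-minute period = 0.75 hours).
P(1 ≤ N ≤ 4) = Σ_{j=1}^{4} e^(−3.75) · 3.75^j/j! ≈ 0.6540.

0.6540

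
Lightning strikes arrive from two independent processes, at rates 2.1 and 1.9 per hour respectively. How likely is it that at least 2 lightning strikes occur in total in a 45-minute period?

0.8009

Independent Poisson processes superpose: combined rate λ = 2.1 + 1.9 = 4 per hour.
Over the interval, μ = 4 × 0.75 = 3 (a 45-minute period = 0.75 hours).
P(N ≥ 2) = 1 − P(N ≤ 1) ≈ 0.8009.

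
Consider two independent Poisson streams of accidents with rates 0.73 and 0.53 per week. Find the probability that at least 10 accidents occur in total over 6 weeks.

Independent Poisson processes superpose: combined rate λ = 0.73 + 0.53 = 1.26 per week.
Over the interval, μ = 1.26 × 6 = 7.56 (6 weeks).
P(N ≥ 10) = 1 − P(N ≤ 9) ≈ 0.2305.

0.2305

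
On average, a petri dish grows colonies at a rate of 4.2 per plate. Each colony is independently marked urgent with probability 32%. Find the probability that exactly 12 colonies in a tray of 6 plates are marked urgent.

Thinning: the colonies that are marked urgent themselves form a Poisson process with rate 0.32 × 4.2 = 1.344 per plate.
Over the interval, μ = 1.344 × 6 = 8.064 (a tray of 6 plates = 6 plates).
P(N = 12) = e^(−8.064) · 8.064^12/12! ≈ 0.0497.

0.0497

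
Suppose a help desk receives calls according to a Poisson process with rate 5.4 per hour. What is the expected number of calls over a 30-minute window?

2.7

E[N] = λt = 5.4 × 0.5 = 2.7 (a 30-minute window = 0.5 hours).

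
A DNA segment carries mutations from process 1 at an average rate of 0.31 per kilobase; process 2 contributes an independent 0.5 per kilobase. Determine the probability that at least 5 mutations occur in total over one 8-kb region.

0.7741

Independent Poisson processes superpose: combined rate λ = 0.31 + 0.5 = 0.81 per kilobase.
Over the interval, μ = 0.81 × 8 = 6.48 (an 8-kb region = 8 kilobases).
P(N ≥ 5) = 1 − P(N ≤ 4) ≈ 0.7741.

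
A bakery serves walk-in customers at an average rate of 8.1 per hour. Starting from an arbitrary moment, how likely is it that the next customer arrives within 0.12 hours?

Inter-arrival times are exponential with rate λ = 8.1 per hour.
P(T ≤ 0.12) = 1 − e^(−λt) = 1 − e^(−8.1 × 0.12) = 1 − e^(−0.972) ≈ 0.6217.

0.6217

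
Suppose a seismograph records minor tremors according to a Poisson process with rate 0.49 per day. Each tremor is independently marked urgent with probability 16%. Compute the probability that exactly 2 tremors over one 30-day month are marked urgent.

0.2633

Thinning: the tremors that are marked urgent themselves form a Poisson process with rate 0.16 × 0.49 = 0.0784 per day.
Over the interval, μ = 0.0784 × 30 = 2.352 (a 30-day month = 30 days).
P(N = 2) = e^(−2.352) · 2.352^2/2! ≈ 0.2633.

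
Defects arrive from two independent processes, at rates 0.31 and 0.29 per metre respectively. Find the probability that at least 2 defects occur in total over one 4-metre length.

0.6916

Independent Poisson processes superpose: combined rate λ = 0.31 + 0.29 = 0.6 per metre.
Over the interval, μ = 0.6 × 4 = 2.4 (a 4-metre length = 4 metres).
P(N ≥ 2) = 1 − P(N ≤ 1) ≈ 0.6916.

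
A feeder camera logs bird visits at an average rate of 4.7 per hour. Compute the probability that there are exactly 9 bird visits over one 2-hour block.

0.1306

Over the interval, μ = 4.7 × 2 = 9.4 (a 2-hour block = 2 hours).
P(N = 9) = e^(−μ) μ^9/9! = e^(−9.4) · 9.4^9/362880 ≈ 0.1306.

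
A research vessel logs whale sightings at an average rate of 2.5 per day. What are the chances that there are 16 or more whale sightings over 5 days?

Over the interval, μ = 2.5 × 5 = 12.5 (5 days).
P(N ≥ 16) = 1 − P(N ≤ 15) = 1 − Σ_{j=0}^{15} e^(−μ) μ^j/j! ≈ 0.1940.

0.1940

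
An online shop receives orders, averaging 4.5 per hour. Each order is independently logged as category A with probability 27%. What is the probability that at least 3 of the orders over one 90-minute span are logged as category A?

0.2754

Thinning: the orders that are logged as category A themselves form a Poisson process with rate 0.27 × 4.5 = 1.215 per hour.
Over the interval, μ = 1.215 × 1.5 = 1.8225 (a 90-minute span = 1.5 hours).
P(N ≥ 3) = 1 − P(N ≤ 2) ≈ 0.2754.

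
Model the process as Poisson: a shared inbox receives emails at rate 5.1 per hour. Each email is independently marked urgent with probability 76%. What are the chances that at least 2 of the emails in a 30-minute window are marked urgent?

0.5770

Thinning: the emails that are marked urgent themselves form a Poisson process with rate 0.76 × 5.1 = 3.876 per hour.
Over the interval, μ = 3.876 × 0.5 = 1.938 (a 30-minute window = 0.5 hours).
P(N ≥ 2) = 1 − P(N ≤ 1) ≈ 0.5770.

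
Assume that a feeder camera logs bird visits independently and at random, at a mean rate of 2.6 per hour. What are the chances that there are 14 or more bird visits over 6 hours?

0.6917

Over the interval, μ = 2.6 × 6 = 15.6 (6 hours).
P(N ≥ 14) = 1 − P(N ≤ 13) = 1 − Σ_{j=0}^{13} e^(−μ) μ^j/j! ≈ 0.6917.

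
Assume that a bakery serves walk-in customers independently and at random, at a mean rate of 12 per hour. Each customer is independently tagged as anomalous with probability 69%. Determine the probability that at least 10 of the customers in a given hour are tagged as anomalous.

Thinning: the customers that are tagged as anomalous themselves form a Poisson process with rate 0.69 × 12 = 8.28 per hour.
So μ = 8.28.
P(N ≥ 10) = 1 − P(N ≤ 9) ≈ 0.3187.

0.3187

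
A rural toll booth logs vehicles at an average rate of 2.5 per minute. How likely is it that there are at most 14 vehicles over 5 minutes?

0.7250

Over the interval, μ = 2.5 × 5 = 12.5 (5 minutes).
P(N ≤ 14) = Σ_{j=0}^{14} e^(−μ) μ^j/j! ≈ 0.7250.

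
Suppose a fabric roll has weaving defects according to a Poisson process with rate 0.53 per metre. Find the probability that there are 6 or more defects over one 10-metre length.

Over the interval, μ = 0.53 × 10 = 5.3 (a 10-metre length = 10 metres).
P(N ≥ 6) = 1 − P(N ≤ 5) = 1 − Σ_{j=0}^{5} e^(−μ) μ^j/j! ≈ 0.4365.

0.4365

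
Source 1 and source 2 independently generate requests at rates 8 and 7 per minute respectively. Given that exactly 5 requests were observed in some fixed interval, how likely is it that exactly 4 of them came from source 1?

Given the total, each event is independently from source 1 with probability p = λ_1/(λ_1+λ_2) = 8/15 ≈ 0.5333.
So K ~ Binomial(5, 8/15): P(K = 4) = C(5,4) · (8/15)^4 · (7/15)^1 ≈ 0.1888.

0.1888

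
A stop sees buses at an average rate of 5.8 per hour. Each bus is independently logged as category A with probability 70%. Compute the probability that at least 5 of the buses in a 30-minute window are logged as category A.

Thinning: the buses that are logged as category A themselves form a Poisson process with rate 0.7 × 5.8 = 4.06 per hour.
Over the interval, μ = 4.06 × 0.5 = 2.03 (a 30-minute window = 0.5 hours).
P(N ≥ 5) = 1 − P(N ≤ 4) ≈ 0.0554.

0.0554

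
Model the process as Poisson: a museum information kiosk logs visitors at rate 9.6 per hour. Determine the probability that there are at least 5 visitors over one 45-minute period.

Over the interval, μ = 9.6 × 0.75 = 7.2 (a 45-minute period = 0.75 hours).
P(N ≥ 5) = 1 − P(N ≤ 4) = 1 − Σ_{j=0}^{4} e^(−μ) μ^j/j! ≈ 0.8445.

0.8445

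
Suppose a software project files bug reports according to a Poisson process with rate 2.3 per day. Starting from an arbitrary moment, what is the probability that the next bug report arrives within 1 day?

Inter-arrival times are exponential with rate λ = 2.3 per day.
P(T ≤ 1) = 1 − e^(−λt) = 1 − e^(−2.3 × 1) = 1 − e^(−2.3) ≈ 0.8997.

0.8997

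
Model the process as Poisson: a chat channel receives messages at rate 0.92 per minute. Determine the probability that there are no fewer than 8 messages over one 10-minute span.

Over the interval, μ = 0.92 × 10 = 9.2 (a 10-minute span = 10 minutes).
P(N ≥ 8) = 1 − P(N ≤ 7) = 1 − Σ_{j=0}^{7} e^(−μ) μ^j/j! ≈ 0.6990.

0.6990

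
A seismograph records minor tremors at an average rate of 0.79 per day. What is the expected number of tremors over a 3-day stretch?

2.37

E[N] = λt = 0.79 × 3 = 2.37 (a 3-day stretch = 3 days).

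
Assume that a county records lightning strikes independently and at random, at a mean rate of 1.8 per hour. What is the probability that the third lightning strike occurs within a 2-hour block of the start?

Over the interval, μ = 1.8 × 2 = 3.6 (a 2-hour block = 2 hours).
The third arrival falls in the interval iff at least 3 events occur there: P(S_3 ≤ t) = P(N ≥ 3) = 1 − P(N ≤ 2) ≈ 0.6973.

0.6973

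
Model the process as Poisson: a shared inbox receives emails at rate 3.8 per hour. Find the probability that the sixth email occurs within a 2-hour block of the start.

Over the interval, μ = 3.8 × 2 = 7.6 (a 2-hour block = 2 hours).
The sixth arrival falls in the interval iff at least 6 events occur there: P(S_6 ≤ t) = P(N ≥ 6) = 1 − P(N ≤ 5) ≈ 0.7693.

0.7693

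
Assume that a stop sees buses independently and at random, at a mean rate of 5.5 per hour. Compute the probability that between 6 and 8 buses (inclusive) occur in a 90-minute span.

Over the interval, μ = 5.5 × 1.5 = 8.25 (a 90-minute span = 1.5 hours).
P(6 ≤ N ≤ 8) = Σ_{j=6}^{8} e^(−8.25) · 8.25^j/j! ≈ 0.3883.

0.3883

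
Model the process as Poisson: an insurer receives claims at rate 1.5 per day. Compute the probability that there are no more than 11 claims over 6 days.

0.8030

Over the interval, μ = 1.5 × 6 = 9 (6 days).
P(N ≤ 11) = Σ_{j=0}^{11} e^(−μ) μ^j/j! ≈ 0.8030.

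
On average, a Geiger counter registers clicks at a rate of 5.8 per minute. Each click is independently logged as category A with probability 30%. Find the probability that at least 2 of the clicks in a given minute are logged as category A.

Thinning: the clicks that are logged as category A themselves form a Poisson process with rate 0.3 × 5.8 = 1.74 per minute.
So μ = 1.74.
P(N ≥ 2) = 1 − P(N ≤ 1) ≈ 0.5191.

0.5191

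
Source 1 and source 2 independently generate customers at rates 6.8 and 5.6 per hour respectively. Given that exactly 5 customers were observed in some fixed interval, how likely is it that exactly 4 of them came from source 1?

Given the total, each event is independently from source 1 with probability p = λ_1/(λ_1+λ_2) = 6.8/12.4 ≈ 0.5484.
So K ~ Binomial(5, 6.8/12.4): P(K = 4) = C(5,4) · (6.8/12.4)^4 · (5.6/12.4)^1 ≈ 0.2042.

0.2042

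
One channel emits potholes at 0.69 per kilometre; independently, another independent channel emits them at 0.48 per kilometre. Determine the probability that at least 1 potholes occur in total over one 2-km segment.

Independent Poisson processes superpose: combined rate λ = 0.69 + 0.48 = 1.17 per kilometre.
Over the interval, μ = 1.17 × 2 = 2.34 (a 2-km segment = 2 kilometres).
P(N ≥ 1) = 1 − P(N ≤ 0) ≈ 0.9037.

0.9037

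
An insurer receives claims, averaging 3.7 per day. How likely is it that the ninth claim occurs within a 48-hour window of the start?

Over the interval, μ = 3.7 × 2 = 7.4 (a 48-hour window = 2 days).
The ninth arrival falls in the interval iff at least 9 events occur there: P(S_9 ≤ t) = P(N ≥ 9) = 1 − P(N ≤ 8) ≈ 0.3243.

0.3243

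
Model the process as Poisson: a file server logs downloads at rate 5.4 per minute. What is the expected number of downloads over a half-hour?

162

E[N] = λt = 5.4 × 30 = 162 (a half-hour = 30 minutes).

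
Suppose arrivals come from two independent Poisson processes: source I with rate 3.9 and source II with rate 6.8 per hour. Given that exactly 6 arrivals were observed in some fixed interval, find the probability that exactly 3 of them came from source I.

0.2486

Given the total, each event is independently from source I with probability p = λ_I/(λ_I+λ_II) = 3.9/10.7 ≈ 0.3645.
So K ~ Binomial(6, 3.9/10.7): P(K = 3) = C(6,3) · (3.9/10.7)^3 · (6.8/10.7)^3 ≈ 0.2486.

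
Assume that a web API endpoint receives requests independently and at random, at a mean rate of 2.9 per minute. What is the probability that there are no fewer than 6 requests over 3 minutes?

Over the interval, μ = 2.9 × 3 = 8.7 (3 minutes).
P(N ≥ 6) = 1 − P(N ≤ 5) = 1 − Σ_{j=0}^{5} e^(−μ) μ^j/j! ≈ 0.8648.

0.8648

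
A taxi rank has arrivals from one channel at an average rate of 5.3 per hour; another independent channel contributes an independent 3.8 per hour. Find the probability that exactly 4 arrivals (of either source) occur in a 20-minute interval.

0.1699

Independent Poisson processes superpose: combined rate λ = 5.3 + 3.8 = 9.1 per hour.
Over the interval, μ = 9.1 × 1/3 ≈ 3.03333 (a 20-minute interval = 1/3 hours).
P(N = 4) = e^(−3.03333) · 3.03333^4/4! ≈ 0.1699.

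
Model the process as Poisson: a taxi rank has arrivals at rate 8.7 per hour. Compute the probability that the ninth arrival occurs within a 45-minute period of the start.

Over the interval, μ = 8.7 × 0.75 = 6.525 (a 45-minute period = 0.75 hours).
The ninth arrival falls in the interval iff at least 9 events occur there: P(S_9 ≤ t) = P(N ≥ 9) = 1 − P(N ≤ 8) ≈ 0.2114.

0.2114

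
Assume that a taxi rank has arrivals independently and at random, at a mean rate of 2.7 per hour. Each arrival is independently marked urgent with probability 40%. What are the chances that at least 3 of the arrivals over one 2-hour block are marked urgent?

0.3665

Thinning: the arrivals that are marked urgent themselves form a Poisson process with rate 0.4 × 2.7 = 1.08 per hour.
Over the interval, μ = 1.08 × 2 = 2.16 (a 2-hour block = 2 hours).
P(N ≥ 3) = 1 − P(N ≤ 2) ≈ 0.3665.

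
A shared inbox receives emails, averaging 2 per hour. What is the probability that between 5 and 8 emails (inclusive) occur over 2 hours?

0.3498

Over the interval, μ = 2 × 2 = 4 (2 hours).
P(5 ≤ N ≤ 8) = Σ_{j=5}^{8} e^(−4) · 4^j/j! ≈ 0.3498.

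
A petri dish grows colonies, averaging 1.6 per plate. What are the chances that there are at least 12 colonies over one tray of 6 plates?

0.2588

Over the interval, μ = 1.6 × 6 = 9.6 (a tray of 6 plates = 6 plates).
P(N ≥ 12) = 1 − P(N ≤ 11) = 1 − Σ_{j=0}^{11} e^(−μ) μ^j/j! ≈ 0.2588.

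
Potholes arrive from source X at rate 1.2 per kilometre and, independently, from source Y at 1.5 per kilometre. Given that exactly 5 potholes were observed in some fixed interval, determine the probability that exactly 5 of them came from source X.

Given the total, each event is independently from source X with probability p = λ_X/(λ_X+λ_Y) = 1.2/2.7 ≈ 0.4444.
So K ~ Binomial(5, 1.2/2.7): P(K = 5) = C(5,5) · (1.2/2.7)^5 · (1.5/2.7)^0 ≈ 0.0173.

0.0173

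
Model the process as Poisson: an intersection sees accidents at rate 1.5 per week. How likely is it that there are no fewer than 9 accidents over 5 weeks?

Over the interval, μ = 1.5 × 5 = 7.5 (5 weeks).
P(N ≥ 9) = 1 − P(N ≤ 8) = 1 − Σ_{j=0}^{8} e^(−μ) μ^j/j! ≈ 0.3380.

0.3380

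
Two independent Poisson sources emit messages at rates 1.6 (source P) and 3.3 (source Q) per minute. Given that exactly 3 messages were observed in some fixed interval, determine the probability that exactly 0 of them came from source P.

0.3055

Given the total, each event is independently from source P with probability p = λ_P/(λ_P+λ_Q) = 1.6/4.9 ≈ 0.3265.
So K ~ Binomial(3, 1.6/4.9): P(K = 0) = C(3,0) · (1.6/4.9)^0 · (3.3/4.9)^3 ≈ 0.3055.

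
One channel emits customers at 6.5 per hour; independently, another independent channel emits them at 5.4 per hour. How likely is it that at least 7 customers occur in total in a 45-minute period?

Independent Poisson processes superpose: combined rate λ = 6.5 + 5.4 = 11.9 per hour.
Over the interval, μ = 11.9 × 0.75 = 8.925 (a 45-minute period = 0.75 hours).
P(N ≥ 7) = 1 − P(N ≤ 6) ≈ 0.7863.

0.7863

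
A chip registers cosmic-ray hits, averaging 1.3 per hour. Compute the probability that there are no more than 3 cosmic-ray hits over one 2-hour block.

0.7360

Over the interval, μ = 1.3 × 2 = 2.6 (a 2-hour block = 2 hours).
P(N ≤ 3) = Σ_{j=0}^{3} e^(−μ) μ^j/j! ≈ 0.7360.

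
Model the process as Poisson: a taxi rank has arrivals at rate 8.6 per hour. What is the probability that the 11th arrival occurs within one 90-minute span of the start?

0.7396

Over the interval, μ = 8.6 × 1.5 = 12.9 (a 90-minute span = 1.5 hours).
The 11th arrival falls in the interval iff at least 11 events occur there: P(S_11 ≤ t) = P(N ≥ 11) = 1 − P(N ≤ 10) ≈ 0.7396.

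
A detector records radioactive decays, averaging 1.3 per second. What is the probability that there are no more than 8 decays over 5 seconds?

Over the interval, μ = 1.3 × 5 = 6.5 (5 seconds).
P(N ≤ 8) = Σ_{j=0}^{8} e^(−μ) μ^j/j! ≈ 0.7916.

0.7916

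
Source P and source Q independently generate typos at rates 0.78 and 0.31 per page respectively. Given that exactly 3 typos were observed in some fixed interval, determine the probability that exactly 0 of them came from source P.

0.0230

Given the total, each event is independently from source P with probability p = λ_P/(λ_P+λ_Q) = 0.78/1.09 ≈ 0.7156.
So K ~ Binomial(3, 0.78/1.09): P(K = 0) = C(3,0) · (0.78/1.09)^0 · (0.31/1.09)^3 ≈ 0.0230.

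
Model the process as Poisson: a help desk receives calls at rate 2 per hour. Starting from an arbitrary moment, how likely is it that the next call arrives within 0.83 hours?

Inter-arrival times are exponential with rate λ = 2 per hour.
P(T ≤ 0.83) = 1 − e^(−λt) = 1 − e^(−2 × 0.83) = 1 − e^(−1.66) ≈ 0.8099.

0.8099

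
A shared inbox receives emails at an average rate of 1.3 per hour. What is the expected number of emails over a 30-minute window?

0.65

E[N] = λt = 1.3 × 0.5 = 0.65 (a 30-minute window = 0.5 hours).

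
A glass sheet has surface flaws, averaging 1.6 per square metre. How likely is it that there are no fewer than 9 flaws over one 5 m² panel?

0.4075

Over the interval, μ = 1.6 × 5 = 8 (a 5 m² panel = 5 square metres).
P(N ≥ 9) = 1 − P(N ≤ 8) = 1 − Σ_{j=0}^{8} e^(−μ) μ^j/j! ≈ 0.4075.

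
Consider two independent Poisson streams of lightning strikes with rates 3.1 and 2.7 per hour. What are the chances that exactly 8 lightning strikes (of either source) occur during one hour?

0.0962

Independent Poisson processes superpose: combined rate λ = 3.1 + 2.7 = 5.8 per hour.
So μ = 5.8.
P(N = 8) = e^(−5.8) · 5.8^8/8! ≈ 0.0962.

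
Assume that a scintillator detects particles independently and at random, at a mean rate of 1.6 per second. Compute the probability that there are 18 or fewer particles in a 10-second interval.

Over the interval, μ = 1.6 × 10 = 16 (a 10-second interval = 10 seconds).
P(N ≤ 18) = Σ_{j=0}^{18} e^(−μ) μ^j/j! ≈ 0.7423.

0.7423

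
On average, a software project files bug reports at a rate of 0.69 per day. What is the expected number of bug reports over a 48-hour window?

E[N] = λt = 0.69 × 2 = 1.38 (a 48-hour window = 2 days).

1.38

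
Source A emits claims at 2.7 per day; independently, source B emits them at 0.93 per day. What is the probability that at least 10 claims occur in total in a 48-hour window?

Independent Poisson processes superpose: combined rate λ = 2.7 + 0.93 = 3.63 per day.
Over the interval, μ = 3.63 × 2 = 7.26 (a 48-hour window = 2 days).
P(N ≥ 10) = 1 − P(N ≤ 9) ≈ 0.1968.

0.1968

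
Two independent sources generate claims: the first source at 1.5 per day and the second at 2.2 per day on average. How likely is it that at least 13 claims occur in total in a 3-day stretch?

Independent Poisson processes superpose: combined rate λ = 1.5 + 2.2 = 3.7 per day.
Over the interval, μ = 3.7 × 3 = 11.1 (a 3-day stretch = 3 days).
P(N ≥ 13) = 1 − P(N ≤ 12) ≈ 0.3223.

0.3223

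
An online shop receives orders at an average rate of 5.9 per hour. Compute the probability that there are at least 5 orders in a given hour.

0.7013

With mean μ = 5.9 per hour,
P(N ≥ 5) = 1 − P(N ≤ 4) = 1 − Σ_{j=0}^{4} e^(−μ) μ^j/j! ≈ 0.7013.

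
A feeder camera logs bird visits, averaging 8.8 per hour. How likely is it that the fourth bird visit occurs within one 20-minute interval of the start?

Over the interval, μ = 8.8 × 1/3 ≈ 2.93333 (a 20-minute interval = 1/3 hours).
The fourth arrival falls in the interval iff at least 4 events occur there: P(S_4 ≤ t) = P(N ≥ 4) = 1 − P(N ≤ 3) ≈ 0.3378.

0.3378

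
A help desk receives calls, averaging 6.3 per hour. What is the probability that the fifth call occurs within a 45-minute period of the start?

0.5100

Over the interval, μ = 6.3 × 0.75 = 4.725 (a 45-minute period = 0.75 hours).
The fifth arrival falls in the interval iff at least 5 events occur there: P(S_5 ≤ t) = P(N ≥ 5) = 1 − P(N ≤ 4) ≈ 0.5100.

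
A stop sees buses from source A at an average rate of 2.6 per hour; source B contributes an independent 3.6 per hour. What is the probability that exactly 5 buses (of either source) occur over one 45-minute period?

Independent Poisson processes superpose: combined rate λ = 2.6 + 3.6 = 6.2 per hour.
Over the interval, μ = 6.2 × 0.75 = 4.65 (a 45-minute period = 0.75 hours).
P(N = 5) = e^(−4.65) · 4.65^5/5! ≈ 0.1732.

0.1732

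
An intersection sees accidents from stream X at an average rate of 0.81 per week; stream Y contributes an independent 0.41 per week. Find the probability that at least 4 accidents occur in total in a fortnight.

0.2297

Independent Poisson processes superpose: combined rate λ = 0.81 + 0.41 = 1.22 per week.
Over the interval, μ = 1.22 × 2 = 2.44 (a fortnight = 2 weeks).
P(N ≥ 4) = 1 − P(N ≤ 3) ≈ 0.2297.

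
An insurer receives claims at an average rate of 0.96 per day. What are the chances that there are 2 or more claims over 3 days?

Over the interval, μ = 0.96 × 3 = 2.88 (3 days).
P(N ≥ 2) = 1 − P(N ≤ 1) = 1 − Σ_{j=0}^{1} e^(−μ) μ^j/j! ≈ 0.7822.

0.7822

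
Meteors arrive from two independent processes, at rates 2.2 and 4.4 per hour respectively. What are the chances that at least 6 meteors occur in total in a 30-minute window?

Independent Poisson processes superpose: combined rate λ = 2.2 + 4.4 = 6.6 per hour.
Over the interval, μ = 6.6 × 0.5 = 3.3 (a 30-minute window = 0.5 hours).
P(N ≥ 6) = 1 − P(N ≤ 5) ≈ 0.1171.

0.1171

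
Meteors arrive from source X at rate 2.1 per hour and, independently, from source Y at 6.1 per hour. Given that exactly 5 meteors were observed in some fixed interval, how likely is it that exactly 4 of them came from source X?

Given the total, each event is independently from source X with probability p = λ_X/(λ_X+λ_Y) = 2.1/8.2 ≈ 0.2561.
So K ~ Binomial(5, 2.1/8.2): P(K = 4) = C(5,4) · (2.1/8.2)^4 · (6.1/8.2)^1 ≈ 0.0160.

0.0160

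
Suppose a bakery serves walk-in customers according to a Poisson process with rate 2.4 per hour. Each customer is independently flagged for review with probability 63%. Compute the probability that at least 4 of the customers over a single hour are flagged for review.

Thinning: the customers that are flagged for review themselves form a Poisson process with rate 0.63 × 2.4 = 1.512 per hour.
So μ = 1.512.
P(N ≥ 4) = 1 − P(N ≤ 3) ≈ 0.0672.

0.0672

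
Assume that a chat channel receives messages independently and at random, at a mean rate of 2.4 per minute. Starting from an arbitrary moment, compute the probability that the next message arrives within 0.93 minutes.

Inter-arrival times are exponential with rate λ = 2.4 per minute.
P(T ≤ 0.93) = 1 − e^(−λt) = 1 − e^(−2.4 × 0.93) = 1 − e^(−2.232) ≈ 0.8927.

0.8927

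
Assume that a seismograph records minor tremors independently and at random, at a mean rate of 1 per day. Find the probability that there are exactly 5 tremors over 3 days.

Over the interval, μ = 1 × 3 = 3 (3 days).
P(N = 5) = e^(−μ) μ^5/5! = e^(−3) · 3^5/120 ≈ 0.1008.

0.1008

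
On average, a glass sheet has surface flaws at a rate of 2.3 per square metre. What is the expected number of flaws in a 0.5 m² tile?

1.15

E[N] = λt = 2.3 × 0.5 = 1.15 (a 0.5 m² tile = 0.5 square metres).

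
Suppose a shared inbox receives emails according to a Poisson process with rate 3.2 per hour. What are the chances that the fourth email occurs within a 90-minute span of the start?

0.7058

Over the interval, μ = 3.2 × 1.5 = 4.8 (a 90-minute span = 1.5 hours).
The fourth arrival falls in the interval iff at least 4 events occur there: P(S_4 ≤ t) = P(N ≥ 4) = 1 − P(N ≤ 3) ≈ 0.7058.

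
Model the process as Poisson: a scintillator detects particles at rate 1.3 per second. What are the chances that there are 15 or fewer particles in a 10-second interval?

Over the interval, μ = 1.3 × 10 = 13 (a 10-second interval = 10 seconds).
P(N ≤ 15) = Σ_{j=0}^{15} e^(−μ) μ^j/j! ≈ 0.7636.

0.7636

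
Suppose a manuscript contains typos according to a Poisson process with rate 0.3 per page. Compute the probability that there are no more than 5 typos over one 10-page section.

Over the interval, μ = 0.3 × 10 = 3 (a 10-page section = 10 pages).
P(N ≤ 5) = Σ_{j=0}^{5} e^(−μ) μ^j/j! ≈ 0.9161.

0.9161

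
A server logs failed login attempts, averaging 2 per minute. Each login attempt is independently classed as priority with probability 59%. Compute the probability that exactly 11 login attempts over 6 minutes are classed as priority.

Thinning: the login attempts that are classed as priority themselves form a Poisson process with rate 0.59 × 2 = 1.18 per minute.
Over the interval, μ = 1.18 × 6 = 7.08 (6 minutes).
P(N = 11) = e^(−7.08) · 7.08^11/11! ≈ 0.0473.

0.0473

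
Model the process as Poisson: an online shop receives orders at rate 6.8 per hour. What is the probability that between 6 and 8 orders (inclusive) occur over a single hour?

With mean μ = 6.8 per hour,
P(6 ≤ N ≤ 8) = Σ_{j=6}^{8} e^(−6.8) · 6.8^j/j! ≈ 0.4278.

0.4278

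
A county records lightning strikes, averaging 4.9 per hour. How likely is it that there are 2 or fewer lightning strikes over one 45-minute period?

Over the interval, μ = 4.9 × 0.75 = 3.675 (a 45-minute period = 0.75 hours).
P(N ≤ 2) = Σ_{j=0}^{2} e^(−μ) μ^j/j! ≈ 0.2897.

0.2897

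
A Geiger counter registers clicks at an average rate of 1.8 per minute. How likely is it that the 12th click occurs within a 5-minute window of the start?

0.1970

Over the interval, μ = 1.8 × 5 = 9 (a 5-minute window = 5 minutes).
The 12th arrival falls in the interval iff at least 12 events occur there: P(S_12 ≤ t) = P(N ≥ 12) = 1 − P(N ≤ 11) ≈ 0.1970.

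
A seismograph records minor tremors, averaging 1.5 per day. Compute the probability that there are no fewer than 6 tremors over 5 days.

Over the interval, μ = 1.5 × 5 = 7.5 (5 days).
P(N ≥ 6) = 1 − P(N ≤ 5) = 1 − Σ_{j=0}^{5} e^(−μ) μ^j/j! ≈ 0.7586.

0.7586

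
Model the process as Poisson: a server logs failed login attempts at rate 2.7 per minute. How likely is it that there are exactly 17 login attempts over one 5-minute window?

Over the interval, μ = 2.7 × 5 = 13.5 (a 5-minute window = 5 minutes).
P(N = 17) = e^(−μ) μ^17/17! = e^(−13.5) · 13.5^17/355687428096000 ≈ 0.0633.

0.0633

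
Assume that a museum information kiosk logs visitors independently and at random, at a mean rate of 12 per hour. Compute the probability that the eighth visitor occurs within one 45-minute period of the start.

Over the interval, μ = 12 × 0.75 = 9 (a 45-minute period = 0.75 hours).
The eighth arrival falls in the interval iff at least 8 events occur there: P(S_8 ≤ t) = P(N ≥ 8) = 1 − P(N ≤ 7) ≈ 0.6761.

0.6761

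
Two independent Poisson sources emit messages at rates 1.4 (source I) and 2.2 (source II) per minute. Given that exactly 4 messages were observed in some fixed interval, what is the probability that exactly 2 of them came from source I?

0.3389

Given the total, each event is independently from source I with probability p = λ_I/(λ_I+λ_II) = 1.4/3.6 ≈ 0.3889.
So K ~ Binomial(4, 1.4/3.6): P(K = 2) = C(4,2) · (1.4/3.6)^2 · (2.2/3.6)^2 ≈ 0.3389.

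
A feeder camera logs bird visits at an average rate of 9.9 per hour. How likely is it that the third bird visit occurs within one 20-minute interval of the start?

0.6406

Over the interval, μ = 9.9 × 1/3 = 3.3 (a 20-minute interval = 1/3 hours).
The third arrival falls in the interval iff at least 3 events occur there: P(S_3 ≤ t) = P(N ≥ 3) = 1 − P(N ≤ 2) ≈ 0.6406.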